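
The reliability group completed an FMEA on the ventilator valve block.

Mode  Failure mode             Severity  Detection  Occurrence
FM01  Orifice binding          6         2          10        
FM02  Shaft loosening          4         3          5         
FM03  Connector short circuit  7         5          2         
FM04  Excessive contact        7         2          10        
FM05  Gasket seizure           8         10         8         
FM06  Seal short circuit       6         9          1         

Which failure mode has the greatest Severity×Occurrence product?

Criticality = Severity × Occurrence:
  FM01: 6 × 10 = 60
  FM02: 4 × 5 = 20
  FM03: 7 × 2 = 14
  FM04: 7 × 10 = 70
  FM05: 8 × 8 = 64
  FM06: 6 × 1 = 6
Highest criticality is 70 → FM04.

FM04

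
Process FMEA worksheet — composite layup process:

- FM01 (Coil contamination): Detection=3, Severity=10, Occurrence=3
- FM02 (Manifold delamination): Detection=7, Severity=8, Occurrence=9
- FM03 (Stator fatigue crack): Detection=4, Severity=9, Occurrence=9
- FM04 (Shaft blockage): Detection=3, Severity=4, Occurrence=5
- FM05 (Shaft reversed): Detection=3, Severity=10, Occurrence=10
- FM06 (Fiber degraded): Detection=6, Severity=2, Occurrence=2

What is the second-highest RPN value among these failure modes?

324

RPN = Severity × Occurrence × Detection:
  FM01: 10 × 3 × 3 = 90
  FM02: 8 × 9 × 7 = 504
  FM03: 9 × 9 × 4 = 324
  FM04: 4 × 5 × 3 = 60
  FM05: 10 × 10 × 3 = 300
  FM06: 2 × 2 × 6 = 24
Sorted descending: 504, 324, 300, 90, 60, 24.
The second-highest RPN is 324 (FM03).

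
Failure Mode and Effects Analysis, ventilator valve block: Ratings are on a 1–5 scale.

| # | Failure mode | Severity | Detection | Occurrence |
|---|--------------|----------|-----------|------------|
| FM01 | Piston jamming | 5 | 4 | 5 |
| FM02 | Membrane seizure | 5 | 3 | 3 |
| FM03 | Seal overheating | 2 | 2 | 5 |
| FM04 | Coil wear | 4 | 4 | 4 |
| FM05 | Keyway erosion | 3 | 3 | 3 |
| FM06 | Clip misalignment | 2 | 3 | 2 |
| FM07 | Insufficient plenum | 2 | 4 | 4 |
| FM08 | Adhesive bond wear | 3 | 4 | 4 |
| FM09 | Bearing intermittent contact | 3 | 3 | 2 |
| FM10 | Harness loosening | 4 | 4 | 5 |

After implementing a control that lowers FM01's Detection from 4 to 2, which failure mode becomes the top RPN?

RPN = Severity × Occurrence × Detection:
  FM01: 5 × 5 × 4 = 100
  FM02: 5 × 3 × 3 = 45
  FM03: 2 × 5 × 2 = 20
  FM04: 4 × 4 × 4 = 64
  FM05: 3 × 3 × 3 = 27
  FM06: 2 × 2 × 3 = 12
  FM07: 2 × 4 × 4 = 32
  FM08: 3 × 4 × 4 = 48
  FM09: 3 × 2 × 3 = 18
  FM10: 4 × 5 × 4 = 80
After action: FM01 → 5 × 5 × 2 = 50.
Revised RPNs: FM10=80, FM04=64, FM01=50, FM08=48, FM02=45, FM07=32, FM05=27, FM03=20, FM09=18, FM06=12.
Highest is now FM10 (80).

FM10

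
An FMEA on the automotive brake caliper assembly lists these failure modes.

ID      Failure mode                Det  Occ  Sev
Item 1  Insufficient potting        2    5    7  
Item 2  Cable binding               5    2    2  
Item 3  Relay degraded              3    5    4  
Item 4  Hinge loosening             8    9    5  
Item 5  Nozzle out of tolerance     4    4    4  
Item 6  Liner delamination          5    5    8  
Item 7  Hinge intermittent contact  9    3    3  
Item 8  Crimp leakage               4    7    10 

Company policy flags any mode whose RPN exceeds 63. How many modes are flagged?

6

RPN = Severity × Occurrence × Detection:
  Item 1: 7 × 5 × 2 = 70
  Item 2: 2 × 2 × 5 = 20
  Item 3: 4 × 5 × 3 = 60
  Item 4: 5 × 9 × 8 = 360
  Item 5: 4 × 4 × 4 = 64
  Item 6: 8 × 5 × 5 = 200
  Item 7: 3 × 3 × 9 = 81
  Item 8: 10 × 7 × 4 = 280
Modes with RPN > 63: Item 1 (70), Item 4 (360), Item 5 (64), Item 6 (200), Item 7 (81), Item 8 (280) → 6.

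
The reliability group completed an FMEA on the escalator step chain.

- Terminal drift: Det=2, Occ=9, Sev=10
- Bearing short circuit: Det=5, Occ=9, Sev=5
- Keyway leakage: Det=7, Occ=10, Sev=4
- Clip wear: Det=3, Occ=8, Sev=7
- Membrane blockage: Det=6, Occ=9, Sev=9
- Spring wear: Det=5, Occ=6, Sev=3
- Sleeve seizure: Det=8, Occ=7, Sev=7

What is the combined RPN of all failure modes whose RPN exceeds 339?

RPN = Severity × Occurrence × Detection:
  Terminal drift: 10 × 9 × 2 = 180
  Bearing short circuit: 5 × 9 × 5 = 225
  Keyway leakage: 4 × 10 × 7 = 280
  Clip wear: 7 × 8 × 3 = 168
  Membrane blockage: 9 × 9 × 6 = 486
  Spring wear: 3 × 6 × 5 = 90
  Sleeve seizure: 7 × 7 × 8 = 392
RPN > 339: Membrane blockage (486), Sleeve seizure (392).
Sum: 486 + 392 = 878.

878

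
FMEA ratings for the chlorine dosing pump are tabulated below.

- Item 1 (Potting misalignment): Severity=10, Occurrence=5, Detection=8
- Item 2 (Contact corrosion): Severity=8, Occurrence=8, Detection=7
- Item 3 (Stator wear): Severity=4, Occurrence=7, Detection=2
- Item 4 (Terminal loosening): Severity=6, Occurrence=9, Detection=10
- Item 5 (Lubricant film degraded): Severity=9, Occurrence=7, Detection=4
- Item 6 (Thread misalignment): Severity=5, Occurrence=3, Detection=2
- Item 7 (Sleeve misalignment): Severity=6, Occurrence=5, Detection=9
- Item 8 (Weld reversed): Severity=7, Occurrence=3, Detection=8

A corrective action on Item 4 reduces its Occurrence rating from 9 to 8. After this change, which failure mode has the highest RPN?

RPN = Severity × Occurrence × Detection:
  Item 1: 10 × 5 × 8 = 400
  Item 2: 8 × 8 × 7 = 448
  Item 3: 4 × 7 × 2 = 56
  Item 4: 6 × 9 × 10 = 540
  Item 5: 9 × 7 × 4 = 252
  Item 6: 5 × 3 × 2 = 30
  Item 7: 6 × 5 × 9 = 270
  Item 8: 7 × 3 × 8 = 168
After action: Item 4 → 6 × 8 × 10 = 480.
Revised RPNs: Item 4=480, Item 2=448, Item 1=400, Item 7=270, Item 5=252, Item 8=168, Item 3=56, Item 6=30.
Highest is now Item 4 (480).

Item 4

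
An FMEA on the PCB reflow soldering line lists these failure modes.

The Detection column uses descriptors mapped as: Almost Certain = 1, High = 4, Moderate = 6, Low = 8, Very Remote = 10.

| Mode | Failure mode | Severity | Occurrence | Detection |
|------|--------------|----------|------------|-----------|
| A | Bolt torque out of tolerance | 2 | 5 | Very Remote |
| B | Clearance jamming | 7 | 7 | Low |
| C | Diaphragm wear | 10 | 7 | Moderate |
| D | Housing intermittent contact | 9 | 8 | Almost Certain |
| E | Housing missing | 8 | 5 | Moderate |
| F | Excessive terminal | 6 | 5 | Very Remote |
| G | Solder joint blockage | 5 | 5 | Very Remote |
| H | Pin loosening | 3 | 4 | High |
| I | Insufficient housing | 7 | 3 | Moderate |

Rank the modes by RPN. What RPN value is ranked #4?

RPN = Severity × Occurrence × Detection:
  A: 2 × 5 × 10 = 100
  B: 7 × 7 × 8 = 392
  C: 10 × 7 × 6 = 420
  D: 9 × 8 × 1 = 72
  E: 8 × 5 × 6 = 240
  F: 6 × 5 × 10 = 300
  G: 5 × 5 × 10 = 250
  H: 3 × 4 × 4 = 48
  I: 7 × 3 × 6 = 126
Sorted descending: 420, 392, 300, 250, 240, 126, 100, 72, 48.
The fourth-highest RPN is 250 (G).

250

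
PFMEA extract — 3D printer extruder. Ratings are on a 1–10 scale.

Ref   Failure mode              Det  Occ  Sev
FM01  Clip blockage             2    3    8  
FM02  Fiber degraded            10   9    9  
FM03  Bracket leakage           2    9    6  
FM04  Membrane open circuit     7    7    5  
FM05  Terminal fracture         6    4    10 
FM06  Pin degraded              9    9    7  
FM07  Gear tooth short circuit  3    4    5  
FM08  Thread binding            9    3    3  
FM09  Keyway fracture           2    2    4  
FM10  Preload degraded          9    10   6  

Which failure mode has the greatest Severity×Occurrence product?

FM02

Criticality = Severity × Occurrence:
  FM01: 8 × 3 = 24
  FM02: 9 × 9 = 81
  FM03: 6 × 9 = 54
  FM04: 5 × 7 = 35
  FM05: 10 × 4 = 40
  FM06: 7 × 9 = 63
  FM07: 5 × 4 = 20
  FM08: 3 × 3 = 9
  FM09: 4 × 2 = 8
  FM10: 6 × 10 = 60
Highest criticality is 81 → FM02.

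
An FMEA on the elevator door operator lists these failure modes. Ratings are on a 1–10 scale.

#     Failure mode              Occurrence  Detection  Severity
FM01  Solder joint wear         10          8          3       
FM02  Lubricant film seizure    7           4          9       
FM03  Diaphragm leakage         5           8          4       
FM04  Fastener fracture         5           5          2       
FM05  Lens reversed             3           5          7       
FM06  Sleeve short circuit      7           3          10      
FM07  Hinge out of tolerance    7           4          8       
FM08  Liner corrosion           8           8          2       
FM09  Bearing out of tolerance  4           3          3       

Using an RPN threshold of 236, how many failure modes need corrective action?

RPN = Severity × Occurrence × Detection:
  FM01: 3 × 10 × 8 = 240
  FM02: 9 × 7 × 4 = 252
  FM03: 4 × 5 × 8 = 160
  FM04: 2 × 5 × 5 = 50
  FM05: 7 × 3 × 5 = 105
  FM06: 10 × 7 × 3 = 210
  FM07: 8 × 7 × 4 = 224
  FM08: 2 × 8 × 8 = 128
  FM09: 3 × 4 × 3 = 36
Modes with RPN ≥ 236: FM01 (240), FM02 (252) → 2.

2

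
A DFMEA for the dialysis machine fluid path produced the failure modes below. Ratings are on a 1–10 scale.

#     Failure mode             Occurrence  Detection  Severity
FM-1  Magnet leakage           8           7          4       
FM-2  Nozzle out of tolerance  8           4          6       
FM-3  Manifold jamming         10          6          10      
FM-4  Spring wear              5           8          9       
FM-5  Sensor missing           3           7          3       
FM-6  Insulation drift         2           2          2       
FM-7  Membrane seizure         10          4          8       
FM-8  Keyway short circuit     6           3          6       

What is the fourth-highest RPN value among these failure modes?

224

RPN = Severity × Occurrence × Detection:
  FM-1: 4 × 8 × 7 = 224
  FM-2: 6 × 8 × 4 = 192
  FM-3: 10 × 10 × 6 = 600
  FM-4: 9 × 5 × 8 = 360
  FM-5: 3 × 3 × 7 = 63
  FM-6: 2 × 2 × 2 = 8
  FM-7: 8 × 10 × 4 = 320
  FM-8: 6 × 6 × 3 = 108
Sorted descending: 600, 360, 320, 224, 192, 108, 63, 8.
The fourth-highest RPN is 224 (FM-1).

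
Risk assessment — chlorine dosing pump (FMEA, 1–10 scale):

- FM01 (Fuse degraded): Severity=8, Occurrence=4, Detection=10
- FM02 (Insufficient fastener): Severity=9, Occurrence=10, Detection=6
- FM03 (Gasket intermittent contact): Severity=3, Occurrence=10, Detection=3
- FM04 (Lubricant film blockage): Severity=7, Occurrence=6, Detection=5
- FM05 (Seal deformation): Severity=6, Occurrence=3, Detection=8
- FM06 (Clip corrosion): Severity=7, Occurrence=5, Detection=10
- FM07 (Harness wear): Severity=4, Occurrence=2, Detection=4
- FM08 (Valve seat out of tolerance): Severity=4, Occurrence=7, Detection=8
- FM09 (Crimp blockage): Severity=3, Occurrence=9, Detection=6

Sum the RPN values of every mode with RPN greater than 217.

1434

RPN = Severity × Occurrence × Detection:
  FM01: 8 × 4 × 10 = 320
  FM02: 9 × 10 × 6 = 540
  FM03: 3 × 10 × 3 = 90
  FM04: 7 × 6 × 5 = 210
  FM05: 6 × 3 × 8 = 144
  FM06: 7 × 5 × 10 = 350
  FM07: 4 × 2 × 4 = 32
  FM08: 4 × 7 × 8 = 224
  FM09: 3 × 9 × 6 = 162
RPN > 217: FM01 (320), FM02 (540), FM06 (350), FM08 (224).
Sum: 320 + 540 + 350 + 224 = 1434.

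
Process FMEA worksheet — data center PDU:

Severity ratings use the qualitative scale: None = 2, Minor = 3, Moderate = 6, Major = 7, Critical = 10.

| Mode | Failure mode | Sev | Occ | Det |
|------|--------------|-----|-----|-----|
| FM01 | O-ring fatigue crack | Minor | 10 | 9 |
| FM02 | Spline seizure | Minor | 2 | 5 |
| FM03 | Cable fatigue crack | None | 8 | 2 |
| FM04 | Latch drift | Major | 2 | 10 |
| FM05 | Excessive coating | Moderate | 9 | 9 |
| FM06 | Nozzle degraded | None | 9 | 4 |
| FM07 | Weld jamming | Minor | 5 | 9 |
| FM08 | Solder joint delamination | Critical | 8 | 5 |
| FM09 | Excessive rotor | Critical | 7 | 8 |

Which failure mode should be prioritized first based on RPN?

FM09

RPN = Severity × Occurrence × Detection:
  FM01: 3 × 10 × 9 = 270
  FM02: 3 × 2 × 5 = 30
  FM03: 2 × 8 × 2 = 32
  FM04: 7 × 2 × 10 = 140
  FM05: 6 × 9 × 9 = 486
  FM06: 2 × 9 × 4 = 72
  FM07: 3 × 5 × 9 = 135
  FM08: 10 × 8 × 5 = 400
  FM09: 10 × 7 × 8 = 560
Highest RPN is 560 → FM09.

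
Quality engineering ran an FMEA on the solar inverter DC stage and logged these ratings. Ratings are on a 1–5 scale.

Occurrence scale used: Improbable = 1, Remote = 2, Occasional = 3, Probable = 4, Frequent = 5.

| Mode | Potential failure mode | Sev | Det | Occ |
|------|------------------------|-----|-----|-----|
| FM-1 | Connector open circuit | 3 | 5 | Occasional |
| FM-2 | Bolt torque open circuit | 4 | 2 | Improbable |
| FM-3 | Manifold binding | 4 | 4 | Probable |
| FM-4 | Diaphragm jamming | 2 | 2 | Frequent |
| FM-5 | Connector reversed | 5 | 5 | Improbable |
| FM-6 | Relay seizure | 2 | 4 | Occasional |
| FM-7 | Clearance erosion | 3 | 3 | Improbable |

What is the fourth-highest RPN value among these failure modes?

24

RPN = Severity × Occurrence × Detection:
  FM-1: 3 × 3 × 5 = 45
  FM-2: 4 × 1 × 2 = 8
  FM-3: 4 × 4 × 4 = 64
  FM-4: 2 × 5 × 2 = 20
  FM-5: 5 × 1 × 5 = 25
  FM-6: 2 × 3 × 4 = 24
  FM-7: 3 × 1 × 3 = 9
Sorted descending: 64, 45, 25, 24, 20, 9, 8.
The fourth-highest RPN is 24 (FM-6).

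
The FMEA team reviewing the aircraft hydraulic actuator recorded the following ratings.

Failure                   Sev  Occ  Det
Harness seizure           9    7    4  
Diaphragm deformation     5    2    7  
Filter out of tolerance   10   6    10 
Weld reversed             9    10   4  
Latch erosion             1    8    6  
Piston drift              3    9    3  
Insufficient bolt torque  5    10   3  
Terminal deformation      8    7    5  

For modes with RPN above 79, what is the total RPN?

1723

RPN = Severity × Occurrence × Detection:
  Harness seizure: 9 × 7 × 4 = 252
  Diaphragm deformation: 5 × 2 × 7 = 70
  Filter out of tolerance: 10 × 6 × 10 = 600
  Weld reversed: 9 × 10 × 4 = 360
  Latch erosion: 1 × 8 × 6 = 48
  Piston drift: 3 × 9 × 3 = 81
  Insufficient bolt torque: 5 × 10 × 3 = 150
  Terminal deformation: 8 × 7 × 5 = 280
RPN > 79: Harness seizure (252), Filter out of tolerance (600), Weld reversed (360), Piston drift (81), Insufficient bolt torque (150), Terminal deformation (280).
Sum: 252 + 600 + 360 + 81 + 150 + 280 = 1723.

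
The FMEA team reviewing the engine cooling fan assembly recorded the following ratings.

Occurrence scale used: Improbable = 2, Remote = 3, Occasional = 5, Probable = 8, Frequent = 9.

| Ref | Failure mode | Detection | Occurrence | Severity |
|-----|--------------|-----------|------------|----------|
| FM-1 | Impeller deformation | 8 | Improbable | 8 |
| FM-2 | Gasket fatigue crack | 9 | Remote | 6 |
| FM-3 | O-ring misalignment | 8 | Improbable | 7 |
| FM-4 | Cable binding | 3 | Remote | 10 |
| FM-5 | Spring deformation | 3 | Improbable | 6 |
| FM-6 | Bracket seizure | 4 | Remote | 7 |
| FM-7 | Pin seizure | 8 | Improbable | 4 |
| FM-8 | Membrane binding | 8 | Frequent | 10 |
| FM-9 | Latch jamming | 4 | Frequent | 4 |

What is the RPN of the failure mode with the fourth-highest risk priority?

128

RPN = Severity × Occurrence × Detection:
  FM-1: 8 × 2 × 8 = 128
  FM-2: 6 × 3 × 9 = 162
  FM-3: 7 × 2 × 8 = 112
  FM-4: 10 × 3 × 3 = 90
  FM-5: 6 × 2 × 3 = 36
  FM-6: 7 × 3 × 4 = 84
  FM-7: 4 × 2 × 8 = 64
  FM-8: 10 × 9 × 8 = 720
  FM-9: 4 × 9 × 4 = 144
Sorted descending: 720, 162, 144, 128, 112, 90, 84, 64, 36.
The fourth-highest RPN is 128 (FM-1).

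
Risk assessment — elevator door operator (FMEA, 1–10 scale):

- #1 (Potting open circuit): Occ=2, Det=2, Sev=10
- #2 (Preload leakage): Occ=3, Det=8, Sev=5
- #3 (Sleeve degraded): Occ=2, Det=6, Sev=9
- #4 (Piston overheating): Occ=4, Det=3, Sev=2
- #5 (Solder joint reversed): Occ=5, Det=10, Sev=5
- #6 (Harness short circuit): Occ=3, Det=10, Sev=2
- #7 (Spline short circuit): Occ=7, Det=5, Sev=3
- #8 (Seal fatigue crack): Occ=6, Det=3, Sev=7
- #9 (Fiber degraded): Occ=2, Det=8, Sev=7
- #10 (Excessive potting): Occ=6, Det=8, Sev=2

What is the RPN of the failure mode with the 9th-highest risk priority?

RPN = Severity × Occurrence × Detection:
  #1: 10 × 2 × 2 = 40
  #2: 5 × 3 × 8 = 120
  #3: 9 × 2 × 6 = 108
  #4: 2 × 4 × 3 = 24
  #5: 5 × 5 × 10 = 250
  #6: 2 × 3 × 10 = 60
  #7: 3 × 7 × 5 = 105
  #8: 7 × 6 × 3 = 126
  #9: 7 × 2 × 8 = 112
  #10: 2 × 6 × 8 = 96
Sorted descending: 250, 126, 120, 112, 108, 105, 96, 60, 40, 24.
The 9th-highest RPN is 40 (#1).

40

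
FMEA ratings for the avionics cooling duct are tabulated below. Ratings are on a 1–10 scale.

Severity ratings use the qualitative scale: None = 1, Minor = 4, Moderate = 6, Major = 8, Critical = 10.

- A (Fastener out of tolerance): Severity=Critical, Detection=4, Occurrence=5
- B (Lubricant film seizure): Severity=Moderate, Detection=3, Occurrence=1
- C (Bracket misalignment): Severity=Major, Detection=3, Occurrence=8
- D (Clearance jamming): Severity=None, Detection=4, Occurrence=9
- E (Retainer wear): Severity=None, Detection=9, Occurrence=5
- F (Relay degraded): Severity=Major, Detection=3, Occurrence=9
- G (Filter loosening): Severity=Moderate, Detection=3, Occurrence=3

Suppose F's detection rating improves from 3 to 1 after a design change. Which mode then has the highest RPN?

A

RPN = Severity × Occurrence × Detection:
  A: 10 × 5 × 4 = 200
  B: 6 × 1 × 3 = 18
  C: 8 × 8 × 3 = 192
  D: 1 × 9 × 4 = 36
  E: 1 × 5 × 9 = 45
  F: 8 × 9 × 3 = 216
  G: 6 × 3 × 3 = 54
After action: F → 8 × 9 × 1 = 72.
Revised RPNs: A=200, C=192, F=72, G=54, E=45, D=36, B=18.
Highest is now A (200).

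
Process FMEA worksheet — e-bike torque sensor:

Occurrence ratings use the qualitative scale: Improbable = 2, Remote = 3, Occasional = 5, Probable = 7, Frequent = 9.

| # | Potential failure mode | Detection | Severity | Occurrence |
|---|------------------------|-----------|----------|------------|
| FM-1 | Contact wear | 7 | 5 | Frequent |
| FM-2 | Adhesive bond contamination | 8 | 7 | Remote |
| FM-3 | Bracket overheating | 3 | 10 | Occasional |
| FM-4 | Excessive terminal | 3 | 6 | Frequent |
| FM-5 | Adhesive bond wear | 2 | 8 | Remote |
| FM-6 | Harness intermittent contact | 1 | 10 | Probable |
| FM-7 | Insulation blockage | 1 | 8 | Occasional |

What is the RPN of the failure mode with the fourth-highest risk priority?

RPN = Severity × Occurrence × Detection:
  FM-1: 5 × 9 × 7 = 315
  FM-2: 7 × 3 × 8 = 168
  FM-3: 10 × 5 × 3 = 150
  FM-4: 6 × 9 × 3 = 162
  FM-5: 8 × 3 × 2 = 48
  FM-6: 10 × 7 × 1 = 70
  FM-7: 8 × 5 × 1 = 40
Sorted descending: 315, 168, 162, 150, 70, 48, 40.
The fourth-highest RPN is 150 (FM-3).

150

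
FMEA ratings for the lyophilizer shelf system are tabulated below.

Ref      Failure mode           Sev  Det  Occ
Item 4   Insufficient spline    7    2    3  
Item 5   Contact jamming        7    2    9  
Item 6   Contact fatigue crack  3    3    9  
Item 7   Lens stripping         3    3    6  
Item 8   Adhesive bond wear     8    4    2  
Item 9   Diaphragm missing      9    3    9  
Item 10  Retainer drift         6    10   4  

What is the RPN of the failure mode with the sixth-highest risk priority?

RPN = Severity × Occurrence × Detection:
  Item 4: 7 × 3 × 2 = 42
  Item 5: 7 × 9 × 2 = 126
  Item 6: 3 × 9 × 3 = 81
  Item 7: 3 × 6 × 3 = 54
  Item 8: 8 × 2 × 4 = 64
  Item 9: 9 × 9 × 3 = 243
  Item 10: 6 × 4 × 10 = 240
Sorted descending: 243, 240, 126, 81, 64, 54, 42.
The sixth-highest RPN is 54 (Item 7).

54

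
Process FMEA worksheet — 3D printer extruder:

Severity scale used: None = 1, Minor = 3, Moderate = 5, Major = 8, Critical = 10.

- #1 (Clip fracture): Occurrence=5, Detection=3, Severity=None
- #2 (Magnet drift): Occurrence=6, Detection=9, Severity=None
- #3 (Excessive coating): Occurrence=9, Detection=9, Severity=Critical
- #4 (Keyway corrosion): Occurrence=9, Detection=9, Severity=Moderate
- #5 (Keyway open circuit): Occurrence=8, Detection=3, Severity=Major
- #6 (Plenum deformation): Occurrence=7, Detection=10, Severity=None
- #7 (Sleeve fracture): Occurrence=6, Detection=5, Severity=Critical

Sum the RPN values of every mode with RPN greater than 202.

RPN = Severity × Occurrence × Detection:
  #1: 1 × 5 × 3 = 15
  #2: 1 × 6 × 9 = 54
  #3: 10 × 9 × 9 = 810
  #4: 5 × 9 × 9 = 405
  #5: 8 × 8 × 3 = 192
  #6: 1 × 7 × 10 = 70
  #7: 10 × 6 × 5 = 300
RPN > 202: #3 (810), #4 (405), #7 (300).
Sum: 810 + 405 + 300 = 1515.

1515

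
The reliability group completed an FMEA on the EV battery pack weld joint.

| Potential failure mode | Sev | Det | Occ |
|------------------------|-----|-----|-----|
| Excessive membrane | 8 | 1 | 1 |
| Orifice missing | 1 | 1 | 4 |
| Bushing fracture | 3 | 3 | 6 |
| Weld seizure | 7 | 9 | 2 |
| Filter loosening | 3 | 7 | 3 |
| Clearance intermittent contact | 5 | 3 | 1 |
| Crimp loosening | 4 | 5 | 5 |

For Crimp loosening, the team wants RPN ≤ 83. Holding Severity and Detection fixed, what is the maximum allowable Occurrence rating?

Crimp loosening: S=4, O=5, D=5 → current RPN = 100.
Fixed product = 20. Need 20 × O ≤ 83, so O ≤ 83/20 = 4.15.
Maximum integer Occurrence rating = 4 (gives RPN 80; O=5 would give 100 > 83).

4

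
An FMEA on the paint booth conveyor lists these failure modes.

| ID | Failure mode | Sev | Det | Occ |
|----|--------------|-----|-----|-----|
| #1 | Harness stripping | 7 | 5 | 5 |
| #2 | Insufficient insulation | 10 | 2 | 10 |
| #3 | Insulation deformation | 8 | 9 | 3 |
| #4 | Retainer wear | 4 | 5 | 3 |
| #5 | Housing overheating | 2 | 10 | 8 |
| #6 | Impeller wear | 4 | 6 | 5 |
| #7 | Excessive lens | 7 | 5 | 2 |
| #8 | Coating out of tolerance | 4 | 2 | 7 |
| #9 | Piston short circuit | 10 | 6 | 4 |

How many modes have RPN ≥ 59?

RPN = Severity × Occurrence × Detection:
  #1: 7 × 5 × 5 = 175
  #2: 10 × 10 × 2 = 200
  #3: 8 × 3 × 9 = 216
  #4: 4 × 3 × 5 = 60
  #5: 2 × 8 × 10 = 160
  #6: 4 × 5 × 6 = 120
  #7: 7 × 2 × 5 = 70
  #8: 4 × 7 × 2 = 56
  #9: 10 × 4 × 6 = 240
Modes with RPN ≥ 59: #1 (175), #2 (200), #3 (216), #4 (60), #5 (160), #6 (120), #7 (70), #9 (240) → 8.

8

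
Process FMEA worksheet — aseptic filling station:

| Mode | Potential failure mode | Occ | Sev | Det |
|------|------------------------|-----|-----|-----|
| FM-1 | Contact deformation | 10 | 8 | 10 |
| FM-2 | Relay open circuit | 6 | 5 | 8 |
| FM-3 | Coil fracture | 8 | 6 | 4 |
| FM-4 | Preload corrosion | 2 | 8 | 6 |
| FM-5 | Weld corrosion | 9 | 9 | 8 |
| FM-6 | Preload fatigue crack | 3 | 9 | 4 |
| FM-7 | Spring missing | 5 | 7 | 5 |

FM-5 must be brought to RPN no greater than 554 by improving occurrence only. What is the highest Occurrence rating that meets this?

7

FM-5: S=9, O=9, D=8 → current RPN = 648.
Fixed product = 72. Need 72 × O ≤ 554, so O ≤ 554/72 = 7.69.
Maximum integer Occurrence rating = 7 (gives RPN 504; O=8 would give 576 > 554).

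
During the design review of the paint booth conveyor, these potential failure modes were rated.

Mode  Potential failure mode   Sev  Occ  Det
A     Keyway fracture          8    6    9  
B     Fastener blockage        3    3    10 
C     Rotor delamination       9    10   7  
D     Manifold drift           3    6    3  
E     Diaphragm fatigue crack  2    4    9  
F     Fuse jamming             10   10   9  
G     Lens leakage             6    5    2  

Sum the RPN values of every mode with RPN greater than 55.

2184

RPN = Severity × Occurrence × Detection:
  A: 8 × 6 × 9 = 432
  B: 3 × 3 × 10 = 90
  C: 9 × 10 × 7 = 630
  D: 3 × 6 × 3 = 54
  E: 2 × 4 × 9 = 72
  F: 10 × 10 × 9 = 900
  G: 6 × 5 × 2 = 60
RPN > 55: A (432), B (90), C (630), E (72), F (900), G (60).
Sum: 432 + 90 + 630 + 72 + 900 + 60 = 2184.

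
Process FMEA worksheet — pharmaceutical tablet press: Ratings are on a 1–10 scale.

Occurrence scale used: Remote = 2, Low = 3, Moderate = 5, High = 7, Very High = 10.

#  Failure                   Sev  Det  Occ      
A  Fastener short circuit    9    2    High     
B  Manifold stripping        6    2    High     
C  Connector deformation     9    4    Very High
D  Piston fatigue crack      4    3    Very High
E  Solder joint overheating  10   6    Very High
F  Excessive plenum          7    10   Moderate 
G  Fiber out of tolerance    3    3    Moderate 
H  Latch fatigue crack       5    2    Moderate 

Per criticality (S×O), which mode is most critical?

Criticality = Severity × Occurrence:
  A: 9 × 7 = 63
  B: 6 × 7 = 42
  C: 9 × 10 = 90
  D: 4 × 10 = 40
  E: 10 × 10 = 100
  F: 7 × 5 = 35
  G: 3 × 5 = 15
  H: 5 × 5 = 25
Highest criticality is 100 → E.

E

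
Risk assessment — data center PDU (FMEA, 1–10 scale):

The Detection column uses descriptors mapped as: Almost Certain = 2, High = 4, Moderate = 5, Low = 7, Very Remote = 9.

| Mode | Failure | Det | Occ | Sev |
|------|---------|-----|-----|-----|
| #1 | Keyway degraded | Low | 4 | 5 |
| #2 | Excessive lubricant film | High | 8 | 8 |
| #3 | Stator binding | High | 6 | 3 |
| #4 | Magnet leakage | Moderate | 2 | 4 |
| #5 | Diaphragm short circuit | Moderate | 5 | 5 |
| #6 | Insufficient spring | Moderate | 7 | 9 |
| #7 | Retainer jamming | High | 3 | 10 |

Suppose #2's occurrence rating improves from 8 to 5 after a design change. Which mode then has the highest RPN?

RPN = Severity × Occurrence × Detection:
  #1: 5 × 4 × 7 = 140
  #2: 8 × 8 × 4 = 256
  #3: 3 × 6 × 4 = 72
  #4: 4 × 2 × 5 = 40
  #5: 5 × 5 × 5 = 125
  #6: 9 × 7 × 5 = 315
  #7: 10 × 3 × 4 = 120
After action: #2 → 8 × 5 × 4 = 160.
Revised RPNs: #6=315, #2=160, #1=140, #5=125, #7=120, #3=72, #4=40.
Highest is now #6 (315).

#6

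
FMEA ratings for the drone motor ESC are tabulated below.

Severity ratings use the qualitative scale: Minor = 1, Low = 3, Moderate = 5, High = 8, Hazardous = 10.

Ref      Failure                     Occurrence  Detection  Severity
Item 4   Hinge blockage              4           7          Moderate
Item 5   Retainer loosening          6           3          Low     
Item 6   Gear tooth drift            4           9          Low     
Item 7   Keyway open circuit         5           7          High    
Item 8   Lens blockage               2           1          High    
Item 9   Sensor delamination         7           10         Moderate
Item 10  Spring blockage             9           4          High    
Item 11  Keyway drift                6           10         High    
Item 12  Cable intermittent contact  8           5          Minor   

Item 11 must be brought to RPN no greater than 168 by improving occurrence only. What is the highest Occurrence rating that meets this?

2

Item 11: S=8, O=6, D=10 → current RPN = 480.
Fixed product = 80. Need 80 × O ≤ 168, so O ≤ 168/80 = 2.10.
Maximum integer Occurrence rating = 2 (gives RPN 160; O=3 would give 240 > 168).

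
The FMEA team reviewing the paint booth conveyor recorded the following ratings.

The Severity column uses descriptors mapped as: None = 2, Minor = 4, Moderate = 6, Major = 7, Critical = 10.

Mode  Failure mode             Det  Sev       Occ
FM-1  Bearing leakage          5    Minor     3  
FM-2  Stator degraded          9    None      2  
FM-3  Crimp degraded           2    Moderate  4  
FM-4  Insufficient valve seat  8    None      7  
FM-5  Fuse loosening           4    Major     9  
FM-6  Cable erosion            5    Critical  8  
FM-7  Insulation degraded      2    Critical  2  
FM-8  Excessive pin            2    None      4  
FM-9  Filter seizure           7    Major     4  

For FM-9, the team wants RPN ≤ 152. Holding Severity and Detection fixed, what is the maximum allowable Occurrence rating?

3

FM-9: S=7, O=4, D=7 → current RPN = 196.
Fixed product = 49. Need 49 × O ≤ 152, so O ≤ 152/49 = 3.10.
Maximum integer Occurrence rating = 3 (gives RPN 147; O=4 would give 196 > 152).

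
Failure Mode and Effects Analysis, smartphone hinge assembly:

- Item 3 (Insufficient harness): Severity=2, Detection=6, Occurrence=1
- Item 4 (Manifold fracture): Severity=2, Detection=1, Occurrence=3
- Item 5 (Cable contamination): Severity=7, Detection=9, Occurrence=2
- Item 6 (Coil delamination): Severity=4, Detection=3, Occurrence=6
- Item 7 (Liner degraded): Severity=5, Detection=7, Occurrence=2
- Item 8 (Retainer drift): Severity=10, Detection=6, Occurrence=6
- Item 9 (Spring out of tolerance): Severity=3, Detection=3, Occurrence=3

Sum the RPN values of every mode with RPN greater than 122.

RPN = Severity × Occurrence × Detection:
  Item 3: 2 × 1 × 6 = 12
  Item 4: 2 × 3 × 1 = 6
  Item 5: 7 × 2 × 9 = 126
  Item 6: 4 × 6 × 3 = 72
  Item 7: 5 × 2 × 7 = 70
  Item 8: 10 × 6 × 6 = 360
  Item 9: 3 × 3 × 3 = 27
RPN > 122: Item 5 (126), Item 8 (360).
Sum: 126 + 360 = 486.

486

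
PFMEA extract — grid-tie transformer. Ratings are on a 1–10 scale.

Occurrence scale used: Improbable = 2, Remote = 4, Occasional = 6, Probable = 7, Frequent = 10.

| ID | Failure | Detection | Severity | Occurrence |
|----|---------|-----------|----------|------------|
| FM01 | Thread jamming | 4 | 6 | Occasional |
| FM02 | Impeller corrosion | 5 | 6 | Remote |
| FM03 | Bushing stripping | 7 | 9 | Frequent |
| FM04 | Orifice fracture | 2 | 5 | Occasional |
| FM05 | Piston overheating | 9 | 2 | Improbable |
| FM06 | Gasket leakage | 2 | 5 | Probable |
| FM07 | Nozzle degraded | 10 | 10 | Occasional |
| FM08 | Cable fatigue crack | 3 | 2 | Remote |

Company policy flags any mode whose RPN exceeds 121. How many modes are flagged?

RPN = Severity × Occurrence × Detection:
  FM01: 6 × 6 × 4 = 144
  FM02: 6 × 4 × 5 = 120
  FM03: 9 × 10 × 7 = 630
  FM04: 5 × 6 × 2 = 60
  FM05: 2 × 2 × 9 = 36
  FM06: 5 × 7 × 2 = 70
  FM07: 10 × 6 × 10 = 600
  FM08: 2 × 4 × 3 = 24
Modes with RPN > 121: FM01 (144), FM03 (630), FM07 (600) → 3.

3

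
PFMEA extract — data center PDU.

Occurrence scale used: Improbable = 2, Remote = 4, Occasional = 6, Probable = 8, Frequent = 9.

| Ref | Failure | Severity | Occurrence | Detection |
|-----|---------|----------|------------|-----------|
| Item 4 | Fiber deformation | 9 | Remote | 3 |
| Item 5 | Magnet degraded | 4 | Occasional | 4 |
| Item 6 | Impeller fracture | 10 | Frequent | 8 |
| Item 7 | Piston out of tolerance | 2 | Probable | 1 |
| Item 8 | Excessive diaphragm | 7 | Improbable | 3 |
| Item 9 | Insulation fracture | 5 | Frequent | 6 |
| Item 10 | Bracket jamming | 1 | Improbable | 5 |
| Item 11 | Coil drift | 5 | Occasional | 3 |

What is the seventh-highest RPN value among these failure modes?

16

RPN = Severity × Occurrence × Detection:
  Item 4: 9 × 4 × 3 = 108
  Item 5: 4 × 6 × 4 = 96
  Item 6: 10 × 9 × 8 = 720
  Item 7: 2 × 8 × 1 = 16
  Item 8: 7 × 2 × 3 = 42
  Item 9: 5 × 9 × 6 = 270
  Item 10: 1 × 2 × 5 = 10
  Item 11: 5 × 6 × 3 = 90
Sorted descending: 720, 270, 108, 96, 90, 42, 16, 10.
The seventh-highest RPN is 16 (Item 7).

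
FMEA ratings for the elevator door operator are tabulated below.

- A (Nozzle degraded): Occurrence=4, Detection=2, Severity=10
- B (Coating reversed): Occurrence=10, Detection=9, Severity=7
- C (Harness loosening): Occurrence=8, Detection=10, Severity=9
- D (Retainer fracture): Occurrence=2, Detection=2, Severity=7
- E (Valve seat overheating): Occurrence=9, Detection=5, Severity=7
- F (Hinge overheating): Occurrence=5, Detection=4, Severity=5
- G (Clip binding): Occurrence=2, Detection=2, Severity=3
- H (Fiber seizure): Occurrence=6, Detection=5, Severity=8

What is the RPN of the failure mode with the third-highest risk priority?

315

RPN = Severity × Occurrence × Detection:
  A: 10 × 4 × 2 = 80
  B: 7 × 10 × 9 = 630
  C: 9 × 8 × 10 = 720
  D: 7 × 2 × 2 = 28
  E: 7 × 9 × 5 = 315
  F: 5 × 5 × 4 = 100
  G: 3 × 2 × 2 = 12
  H: 8 × 6 × 5 = 240
Sorted descending: 720, 630, 315, 240, 100, 80, 28, 12.
The third-highest RPN is 315 (E).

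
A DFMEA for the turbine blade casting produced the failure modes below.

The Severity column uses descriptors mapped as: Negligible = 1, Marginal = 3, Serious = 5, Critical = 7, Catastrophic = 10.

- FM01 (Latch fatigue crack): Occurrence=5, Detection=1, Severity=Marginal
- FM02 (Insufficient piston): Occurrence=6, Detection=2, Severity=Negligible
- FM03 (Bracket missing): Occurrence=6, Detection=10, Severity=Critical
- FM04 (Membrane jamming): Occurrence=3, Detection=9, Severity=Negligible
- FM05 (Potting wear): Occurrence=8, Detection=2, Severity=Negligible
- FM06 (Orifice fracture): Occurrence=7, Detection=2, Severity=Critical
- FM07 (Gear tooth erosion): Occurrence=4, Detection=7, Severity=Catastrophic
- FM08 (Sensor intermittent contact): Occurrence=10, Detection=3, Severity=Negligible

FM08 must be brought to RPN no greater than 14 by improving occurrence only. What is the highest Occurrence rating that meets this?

FM08: S=1, O=10, D=3 → current RPN = 30.
Fixed product = 3. Need 3 × O ≤ 14, so O ≤ 14/3 = 4.67.
Maximum integer Occurrence rating = 4 (gives RPN 12; O=5 would give 15 > 14).

4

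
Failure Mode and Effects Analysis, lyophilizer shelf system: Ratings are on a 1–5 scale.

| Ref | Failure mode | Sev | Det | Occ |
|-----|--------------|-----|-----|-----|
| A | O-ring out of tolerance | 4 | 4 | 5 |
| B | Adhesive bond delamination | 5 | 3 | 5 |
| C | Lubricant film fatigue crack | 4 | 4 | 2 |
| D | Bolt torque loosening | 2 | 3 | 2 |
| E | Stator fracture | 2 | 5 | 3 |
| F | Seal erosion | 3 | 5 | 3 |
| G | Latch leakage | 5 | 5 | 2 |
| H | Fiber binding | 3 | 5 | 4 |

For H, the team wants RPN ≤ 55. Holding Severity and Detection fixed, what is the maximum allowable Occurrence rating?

3

H: S=3, O=4, D=5 → current RPN = 60.
Fixed product = 15. Need 15 × O ≤ 55, so O ≤ 55/15 = 3.67.
Maximum integer Occurrence rating = 3 (gives RPN 45; O=4 would give 60 > 55).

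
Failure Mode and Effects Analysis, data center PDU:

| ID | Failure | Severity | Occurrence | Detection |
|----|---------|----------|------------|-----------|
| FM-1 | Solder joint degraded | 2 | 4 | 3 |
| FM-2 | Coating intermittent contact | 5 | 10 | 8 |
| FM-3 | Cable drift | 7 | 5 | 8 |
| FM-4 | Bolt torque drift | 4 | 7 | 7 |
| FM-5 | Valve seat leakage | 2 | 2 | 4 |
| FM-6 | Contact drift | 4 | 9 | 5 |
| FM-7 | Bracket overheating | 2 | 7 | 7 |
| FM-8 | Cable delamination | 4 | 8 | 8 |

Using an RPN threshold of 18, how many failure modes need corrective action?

RPN = Severity × Occurrence × Detection:
  FM-1: 2 × 4 × 3 = 24
  FM-2: 5 × 10 × 8 = 400
  FM-3: 7 × 5 × 8 = 280
  FM-4: 4 × 7 × 7 = 196
  FM-5: 2 × 2 × 4 = 16
  FM-6: 4 × 9 × 5 = 180
  FM-7: 2 × 7 × 7 = 98
  FM-8: 4 × 8 × 8 = 256
Modes with RPN ≥ 18: FM-1 (24), FM-2 (400), FM-3 (280), FM-4 (196), FM-6 (180), FM-7 (98), FM-8 (256) → 7.

7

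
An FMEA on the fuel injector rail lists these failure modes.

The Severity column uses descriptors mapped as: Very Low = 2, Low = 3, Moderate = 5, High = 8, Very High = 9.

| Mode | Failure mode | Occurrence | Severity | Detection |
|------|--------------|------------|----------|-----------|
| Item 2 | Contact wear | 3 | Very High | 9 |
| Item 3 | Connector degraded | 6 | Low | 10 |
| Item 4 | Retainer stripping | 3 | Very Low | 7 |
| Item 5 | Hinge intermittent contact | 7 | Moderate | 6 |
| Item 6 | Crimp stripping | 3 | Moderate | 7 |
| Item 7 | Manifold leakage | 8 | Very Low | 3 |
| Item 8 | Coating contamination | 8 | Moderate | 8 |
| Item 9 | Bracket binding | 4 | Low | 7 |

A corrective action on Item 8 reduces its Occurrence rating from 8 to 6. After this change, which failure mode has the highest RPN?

Item 2

RPN = Severity × Occurrence × Detection:
  Item 2: 9 × 3 × 9 = 243
  Item 3: 3 × 6 × 10 = 180
  Item 4: 2 × 3 × 7 = 42
  Item 5: 5 × 7 × 6 = 210
  Item 6: 5 × 3 × 7 = 105
  Item 7: 2 × 8 × 3 = 48
  Item 8: 5 × 8 × 8 = 320
  Item 9: 3 × 4 × 7 = 84
After action: Item 8 → 5 × 6 × 8 = 240.
Revised RPNs: Item 2=243, Item 8=240, Item 5=210, Item 3=180, Item 6=105, Item 9=84, Item 7=48, Item 4=42.
Highest is now Item 2 (243).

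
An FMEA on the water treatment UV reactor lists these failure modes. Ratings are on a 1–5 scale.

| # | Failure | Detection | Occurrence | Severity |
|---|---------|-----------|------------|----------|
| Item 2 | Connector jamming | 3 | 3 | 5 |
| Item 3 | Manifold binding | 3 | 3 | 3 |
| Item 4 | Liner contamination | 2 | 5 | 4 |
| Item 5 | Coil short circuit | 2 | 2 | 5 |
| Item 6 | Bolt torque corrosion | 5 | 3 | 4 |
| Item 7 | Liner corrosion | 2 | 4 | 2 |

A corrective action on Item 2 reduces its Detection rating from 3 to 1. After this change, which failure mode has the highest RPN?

Item 6

RPN = Severity × Occurrence × Detection:
  Item 2: 5 × 3 × 3 = 45
  Item 3: 3 × 3 × 3 = 27
  Item 4: 4 × 5 × 2 = 40
  Item 5: 5 × 2 × 2 = 20
  Item 6: 4 × 3 × 5 = 60
  Item 7: 2 × 4 × 2 = 16
After action: Item 2 → 5 × 3 × 1 = 15.
Revised RPNs: Item 6=60, Item 4=40, Item 3=27, Item 5=20, Item 7=16, Item 2=15.
Highest is now Item 6 (60).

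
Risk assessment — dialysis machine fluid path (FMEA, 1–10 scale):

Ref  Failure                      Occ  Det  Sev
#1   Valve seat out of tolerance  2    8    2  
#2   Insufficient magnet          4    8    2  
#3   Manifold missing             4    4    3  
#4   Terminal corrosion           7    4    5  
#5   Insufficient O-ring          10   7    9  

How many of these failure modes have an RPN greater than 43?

RPN = Severity × Occurrence × Detection:
  #1: 2 × 2 × 8 = 32
  #2: 2 × 4 × 8 = 64
  #3: 3 × 4 × 4 = 48
  #4: 5 × 7 × 4 = 140
  #5: 9 × 10 × 7 = 630
Modes with RPN > 43: #2 (64), #3 (48), #4 (140), #5 (630) → 4.

4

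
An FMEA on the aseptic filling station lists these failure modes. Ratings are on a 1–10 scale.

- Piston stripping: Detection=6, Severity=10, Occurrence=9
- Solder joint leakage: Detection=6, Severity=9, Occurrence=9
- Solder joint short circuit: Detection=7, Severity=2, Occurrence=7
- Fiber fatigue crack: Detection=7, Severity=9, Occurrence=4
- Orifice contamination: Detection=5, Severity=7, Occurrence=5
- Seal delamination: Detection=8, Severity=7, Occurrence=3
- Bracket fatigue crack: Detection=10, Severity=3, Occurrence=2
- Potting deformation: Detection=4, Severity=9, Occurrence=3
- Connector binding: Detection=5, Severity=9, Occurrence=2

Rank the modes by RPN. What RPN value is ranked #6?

108

RPN = Severity × Occurrence × Detection:
  Piston stripping: 10 × 9 × 6 = 540
  Solder joint leakage: 9 × 9 × 6 = 486
  Solder joint short circuit: 2 × 7 × 7 = 98
  Fiber fatigue crack: 9 × 4 × 7 = 252
  Orifice contamination: 7 × 5 × 5 = 175
  Seal delamination: 7 × 3 × 8 = 168
  Bracket fatigue crack: 3 × 2 × 10 = 60
  Potting deformation: 9 × 3 × 4 = 108
  Connector binding: 9 × 2 × 5 = 90
Sorted descending: 540, 486, 252, 175, 168, 108, 98, 90, 60.
The sixth-highest RPN is 108 (Potting deformation).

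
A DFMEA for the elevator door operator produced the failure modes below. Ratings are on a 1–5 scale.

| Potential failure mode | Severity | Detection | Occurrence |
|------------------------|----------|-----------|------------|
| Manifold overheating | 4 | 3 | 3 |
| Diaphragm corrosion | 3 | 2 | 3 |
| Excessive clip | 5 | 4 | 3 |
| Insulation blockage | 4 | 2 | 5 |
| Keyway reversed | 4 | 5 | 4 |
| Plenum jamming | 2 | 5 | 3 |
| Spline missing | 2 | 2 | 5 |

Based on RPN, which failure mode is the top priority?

Keyway reversed

RPN = Severity × Occurrence × Detection:
  Manifold overheating: 4 × 3 × 3 = 36
  Diaphragm corrosion: 3 × 3 × 2 = 18
  Excessive clip: 5 × 3 × 4 = 60
  Insulation blockage: 4 × 5 × 2 = 40
  Keyway reversed: 4 × 4 × 5 = 80
  Plenum jamming: 2 × 3 × 5 = 30
  Spline missing: 2 × 5 × 2 = 20
Highest RPN is 80 → Keyway reversed.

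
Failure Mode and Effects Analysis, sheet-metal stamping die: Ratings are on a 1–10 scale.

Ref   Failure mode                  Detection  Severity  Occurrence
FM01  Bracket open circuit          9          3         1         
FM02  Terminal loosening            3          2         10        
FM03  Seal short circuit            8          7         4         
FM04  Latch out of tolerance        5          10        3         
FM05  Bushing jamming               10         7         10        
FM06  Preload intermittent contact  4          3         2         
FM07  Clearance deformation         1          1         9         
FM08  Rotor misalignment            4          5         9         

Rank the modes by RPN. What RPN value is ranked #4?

RPN = Severity × Occurrence × Detection:
  FM01: 3 × 1 × 9 = 27
  FM02: 2 × 10 × 3 = 60
  FM03: 7 × 4 × 8 = 224
  FM04: 10 × 3 × 5 = 150
  FM05: 7 × 10 × 10 = 700
  FM06: 3 × 2 × 4 = 24
  FM07: 1 × 9 × 1 = 9
  FM08: 5 × 9 × 4 = 180
Sorted descending: 700, 224, 180, 150, 60, 27, 24, 9.
The fourth-highest RPN is 150 (FM04).

150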